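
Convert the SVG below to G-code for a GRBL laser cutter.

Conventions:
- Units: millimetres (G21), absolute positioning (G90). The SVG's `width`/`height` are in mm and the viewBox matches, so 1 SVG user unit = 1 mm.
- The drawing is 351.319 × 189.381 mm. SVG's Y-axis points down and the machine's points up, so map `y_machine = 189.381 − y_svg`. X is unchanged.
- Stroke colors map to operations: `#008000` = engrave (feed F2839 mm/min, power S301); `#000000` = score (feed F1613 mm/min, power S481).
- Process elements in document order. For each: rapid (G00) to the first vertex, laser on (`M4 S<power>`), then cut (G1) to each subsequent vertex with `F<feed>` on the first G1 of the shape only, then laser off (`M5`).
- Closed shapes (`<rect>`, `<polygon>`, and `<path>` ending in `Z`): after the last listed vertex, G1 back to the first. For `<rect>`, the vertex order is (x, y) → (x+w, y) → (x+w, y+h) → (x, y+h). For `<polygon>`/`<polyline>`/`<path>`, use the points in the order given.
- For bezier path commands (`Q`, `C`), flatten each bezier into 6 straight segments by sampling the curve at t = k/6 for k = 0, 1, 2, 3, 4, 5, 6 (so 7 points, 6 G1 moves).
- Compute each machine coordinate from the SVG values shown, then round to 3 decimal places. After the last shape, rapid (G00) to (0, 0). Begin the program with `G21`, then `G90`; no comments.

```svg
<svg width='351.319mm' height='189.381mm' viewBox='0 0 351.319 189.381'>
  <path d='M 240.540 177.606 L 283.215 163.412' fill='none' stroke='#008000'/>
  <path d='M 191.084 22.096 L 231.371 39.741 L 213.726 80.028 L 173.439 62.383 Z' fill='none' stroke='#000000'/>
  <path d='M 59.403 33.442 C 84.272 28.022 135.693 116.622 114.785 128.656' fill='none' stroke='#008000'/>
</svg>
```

viewBox `0 0 351.319 189.381` with mm width/height → 1 unit = 1 mm. Flip: y_m = 189.381 − y_svg.

**Shape 1** — `<path>` line segment, stroke `#008000` → engrave (S301, F2839). Machine vertices: (240.540,11.775) → (283.215,25.969). Open path.

**Shape 2** — `<path>` regular polygon, stroke `#000000` → score (S481, F1613). Machine vertices: (191.084,167.285) → (231.371,149.640) → (213.726,109.353) → (173.439,126.998) → (191.084,167.285). Closed: final G1 returns to the first vertex.

**Shape 3** — `<path>` cubic bezier, stroke `#008000` → engrave (S301, F2839). Control points (SVG): P0=(59.403,33.442), P1=(84.272,28.022), P2=(135.693,116.622), P3=(114.785,128.656); sampled at t=k/6. Machine vertices: (59.403,155.939) → (73.592,151.604) → (89.460,136.337) → (104.260,114.877) → (115.246,91.963) → (119.669,72.333) → (114.785,60.725). Open path.

G21
G90
G00 X240.540 Y11.775
M4 S301
G1 X283.215 Y25.969 F2839
M5
G00 X191.084 Y167.285
M4 S481
G1 X231.371 Y149.640 F1613
G1 X213.726 Y109.353
G1 X173.439 Y126.998
G1 X191.084 Y167.285
M5
G00 X59.403 Y155.939
M4 S301
G1 X73.592 Y151.604 F2839
G1 X89.460 Y136.337
G1 X104.260 Y114.877
G1 X115.246 Y91.963
G1 X119.669 Y72.333
G1 X114.785 Y60.725
M5
G00 X0.000 Y0.000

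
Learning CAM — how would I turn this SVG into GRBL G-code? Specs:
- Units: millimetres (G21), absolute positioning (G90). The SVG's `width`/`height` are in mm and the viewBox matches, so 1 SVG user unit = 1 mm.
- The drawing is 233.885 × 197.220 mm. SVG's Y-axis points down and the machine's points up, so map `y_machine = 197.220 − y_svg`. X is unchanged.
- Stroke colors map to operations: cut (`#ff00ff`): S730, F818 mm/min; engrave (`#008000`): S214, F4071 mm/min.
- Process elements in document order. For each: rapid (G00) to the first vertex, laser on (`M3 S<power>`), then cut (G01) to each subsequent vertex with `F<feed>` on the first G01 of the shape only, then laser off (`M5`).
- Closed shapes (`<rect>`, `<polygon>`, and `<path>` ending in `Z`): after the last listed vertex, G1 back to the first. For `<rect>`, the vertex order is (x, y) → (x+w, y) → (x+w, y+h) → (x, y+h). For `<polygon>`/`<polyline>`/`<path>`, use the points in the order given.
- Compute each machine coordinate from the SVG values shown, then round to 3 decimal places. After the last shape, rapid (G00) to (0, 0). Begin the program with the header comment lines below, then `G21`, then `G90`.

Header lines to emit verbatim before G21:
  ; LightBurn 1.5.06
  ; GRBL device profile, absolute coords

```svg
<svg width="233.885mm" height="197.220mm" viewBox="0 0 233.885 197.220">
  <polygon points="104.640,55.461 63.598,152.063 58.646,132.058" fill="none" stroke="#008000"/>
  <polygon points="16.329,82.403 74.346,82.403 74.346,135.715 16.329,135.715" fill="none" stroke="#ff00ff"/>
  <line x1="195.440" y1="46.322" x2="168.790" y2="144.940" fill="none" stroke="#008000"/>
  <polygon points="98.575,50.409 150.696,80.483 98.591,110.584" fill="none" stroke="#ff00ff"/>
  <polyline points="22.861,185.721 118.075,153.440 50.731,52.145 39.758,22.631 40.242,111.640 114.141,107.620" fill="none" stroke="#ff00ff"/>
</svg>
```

; LightBurn 1.5.06
; GRBL device profile, absolute coords
G21
G90
G00 X104.640 Y141.759
M3 S214
G01 X63.598 Y45.157 F4071
G01 X58.646 Y65.162
G01 X104.640 Y141.759
M5
G00 X16.329 Y114.817
M3 S730
G01 X74.346 Y114.817 F818
G01 X74.346 Y61.505
G01 X16.329 Y61.505
G01 X16.329 Y114.817
M5
G00 X195.440 Y150.898
M3 S214
G01 X168.790 Y52.280 F4071
M5
G00 X98.575 Y146.811
M3 S730
G01 X150.696 Y116.737 F818
G01 X98.591 Y86.636
G01 X98.575 Y146.811
M5
G00 X22.861 Y11.499
M3 S730
G01 X118.075 Y43.780 F818
G01 X50.731 Y145.075
G01 X39.758 Y174.589
G01 X40.242 Y85.580
G01 X114.141 Y89.600
M5
G00 X0.000 Y0.000

viewBox `0 0 233.885 197.220` with mm width/height → 1 unit = 1 mm. Flip: y_m = 197.220 − y_svg.

**Shape 1** — `<polygon>` closed polygon, stroke `#008000` → engrave (S214, F4071). Machine vertices: (104.640,141.759) → (63.598,45.157) → (58.646,65.162) → (104.640,141.759). Closed: final G1 returns to the first vertex.

**Shape 2** — `<polygon>` rectangle, stroke `#ff00ff` → cut (S730, F818). Machine vertices: (16.329,114.817) → (74.346,114.817) → (74.346,61.505) → (16.329,61.505) → (16.329,114.817). Closed: final G1 returns to the first vertex.

**Shape 3** — `<line>` line segment, stroke `#008000` → engrave (S214, F4071). Machine vertices: (195.440,150.898) → (168.790,52.280). Open path.

**Shape 4** — `<polygon>` regular polygon, stroke `#ff00ff` → cut (S730, F818). Machine vertices: (98.575,146.811) → (150.696,116.737) → (98.591,86.636) → (98.575,146.811). Closed: final G1 returns to the first vertex.

**Shape 5** — `<polyline>` open polyline, stroke `#ff00ff` → cut (S730, F818). Machine vertices: (22.861,11.499) → (118.075,43.780) → (50.731,145.075) → (39.758,174.589) → (40.242,85.580) → (114.141,89.600). Open path.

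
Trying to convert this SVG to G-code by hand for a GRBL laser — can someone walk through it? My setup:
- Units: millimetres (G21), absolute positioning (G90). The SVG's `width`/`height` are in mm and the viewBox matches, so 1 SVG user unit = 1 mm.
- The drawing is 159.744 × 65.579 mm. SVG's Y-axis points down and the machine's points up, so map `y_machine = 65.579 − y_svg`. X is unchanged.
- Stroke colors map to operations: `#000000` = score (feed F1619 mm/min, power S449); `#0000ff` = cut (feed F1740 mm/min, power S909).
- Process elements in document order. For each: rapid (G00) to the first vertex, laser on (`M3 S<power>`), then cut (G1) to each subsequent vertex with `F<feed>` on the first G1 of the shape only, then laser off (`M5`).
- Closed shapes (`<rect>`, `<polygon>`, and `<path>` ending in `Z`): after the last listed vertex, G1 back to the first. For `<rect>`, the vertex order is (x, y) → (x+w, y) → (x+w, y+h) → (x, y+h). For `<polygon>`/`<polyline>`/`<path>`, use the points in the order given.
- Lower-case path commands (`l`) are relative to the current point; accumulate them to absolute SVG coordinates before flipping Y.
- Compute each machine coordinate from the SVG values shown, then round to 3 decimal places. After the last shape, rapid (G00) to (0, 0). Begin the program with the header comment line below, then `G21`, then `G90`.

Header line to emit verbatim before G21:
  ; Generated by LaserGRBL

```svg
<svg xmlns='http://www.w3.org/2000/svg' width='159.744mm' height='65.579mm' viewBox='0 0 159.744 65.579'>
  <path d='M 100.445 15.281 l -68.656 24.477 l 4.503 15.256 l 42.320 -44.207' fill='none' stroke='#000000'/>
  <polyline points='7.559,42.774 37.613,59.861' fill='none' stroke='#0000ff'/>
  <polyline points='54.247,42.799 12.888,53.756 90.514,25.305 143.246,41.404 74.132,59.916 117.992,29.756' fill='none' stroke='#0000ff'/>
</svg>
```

; Generated by LaserGRBL
G21
G90
G00 X100.445 Y50.298
M3 S449
G1 X31.789 Y25.821 F1619
G1 X36.292 Y10.565
G1 X78.612 Y54.772
M5
G00 X7.559 Y22.805
M3 S909
G1 X37.613 Y5.718 F1740
M5
G00 X54.247 Y22.780
M3 S909
G1 X12.888 Y11.823 F1740
G1 X90.514 Y40.274
G1 X143.246 Y24.175
G1 X74.132 Y5.663
G1 X117.992 Y35.823
M5
G00 X0.000 Y0.000

viewBox `0 0 159.744 65.579` with mm width/height → 1 unit = 1 mm. Flip: y_m = 65.579 − y_svg.

**Shape 1** — `<path>` open polyline, stroke `#000000` → score (S449, F1619). Machine vertices: (100.445,50.298) → (31.789,25.821) → (36.292,10.565) → (78.612,54.772). Open path.

**Shape 2** — `<polyline>` line segment, stroke `#0000ff` → cut (S909, F1740). Machine vertices: (7.559,22.805) → (37.613,5.718). Open path.

**Shape 3** — `<polyline>` open polyline, stroke `#0000ff` → cut (S909, F1740). Machine vertices: (54.247,22.780) → (12.888,11.823) → (90.514,40.274) → (143.246,24.175) → (74.132,5.663) → (117.992,35.823). Open path.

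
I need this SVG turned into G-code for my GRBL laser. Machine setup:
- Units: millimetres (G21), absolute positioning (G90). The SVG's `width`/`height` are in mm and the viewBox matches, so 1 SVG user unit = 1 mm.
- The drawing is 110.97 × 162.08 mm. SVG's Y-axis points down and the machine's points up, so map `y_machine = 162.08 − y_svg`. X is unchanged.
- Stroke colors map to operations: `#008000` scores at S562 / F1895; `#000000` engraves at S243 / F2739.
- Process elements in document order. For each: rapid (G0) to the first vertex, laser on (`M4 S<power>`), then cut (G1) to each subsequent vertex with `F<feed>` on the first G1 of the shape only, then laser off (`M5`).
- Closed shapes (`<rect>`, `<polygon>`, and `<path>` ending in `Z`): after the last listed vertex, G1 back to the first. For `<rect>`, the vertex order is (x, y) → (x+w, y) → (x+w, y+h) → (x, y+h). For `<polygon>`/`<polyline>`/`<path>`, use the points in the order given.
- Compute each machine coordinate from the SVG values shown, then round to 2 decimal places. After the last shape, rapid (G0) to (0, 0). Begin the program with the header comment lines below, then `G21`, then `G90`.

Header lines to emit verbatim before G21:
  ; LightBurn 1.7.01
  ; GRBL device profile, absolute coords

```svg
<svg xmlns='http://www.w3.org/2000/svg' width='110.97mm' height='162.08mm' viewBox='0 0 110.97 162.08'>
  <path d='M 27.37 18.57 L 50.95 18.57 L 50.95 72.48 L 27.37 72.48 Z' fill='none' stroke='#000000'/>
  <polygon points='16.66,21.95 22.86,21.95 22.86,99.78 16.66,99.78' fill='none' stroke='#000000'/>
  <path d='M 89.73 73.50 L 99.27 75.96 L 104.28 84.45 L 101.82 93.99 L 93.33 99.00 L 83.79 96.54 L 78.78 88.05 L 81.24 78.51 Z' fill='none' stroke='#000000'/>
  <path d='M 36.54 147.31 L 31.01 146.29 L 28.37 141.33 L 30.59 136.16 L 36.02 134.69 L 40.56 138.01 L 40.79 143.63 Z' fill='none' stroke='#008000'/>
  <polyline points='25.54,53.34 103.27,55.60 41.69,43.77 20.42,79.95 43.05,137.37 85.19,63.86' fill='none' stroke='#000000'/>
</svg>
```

; LightBurn 1.7.01
; GRBL device profile, absolute coords
G21
G90
G0 X27.37 Y143.51
M4 S243
G1 X50.95 Y143.51 F2739
G1 X50.95 Y89.60
G1 X27.37 Y89.60
G1 X27.37 Y143.51
M5
G0 X16.66 Y140.13
M4 S243
G1 X22.86 Y140.13 F2739
G1 X22.86 Y62.30
G1 X16.66 Y62.30
G1 X16.66 Y140.13
M5
G0 X89.73 Y88.58
M4 S243
G1 X99.27 Y86.12 F2739
G1 X104.28 Y77.63
G1 X101.82 Y68.09
G1 X93.33 Y63.08
G1 X83.79 Y65.54
G1 X78.78 Y74.03
G1 X81.24 Y83.57
G1 X89.73 Y88.58
M5
G0 X36.54 Y14.77
M4 S562
G1 X31.01 Y15.79 F1895
G1 X28.37 Y20.75
G1 X30.59 Y25.92
G1 X36.02 Y27.39
G1 X40.56 Y24.07
G1 X40.79 Y18.45
G1 X36.54 Y14.77
M5
G0 X25.54 Y108.74
M4 S243
G1 X103.27 Y106.48 F2739
G1 X41.69 Y118.31
G1 X20.42 Y82.13
G1 X43.05 Y24.71
G1 X85.19 Y98.22
M5
G0 X0.00 Y0.00

Since the viewBox matches the mm dimensions, user units are millimetres directly. The only transform is the Y-flip y_m = 162.08 − y_svg.

Shape 1 is a rectangle drawn with `<path>`. Its stroke #000000 means engrave at S243, F2739. After flipping Y the toolpath is (27.37,143.51) → (50.95,143.51) → (50.95,89.60) → (27.37,89.60) → (27.37,143.51), returning to the start.

Shape 2 is a rectangle drawn with `<polygon>`. Its stroke #000000 means engrave at S243, F2739. After flipping Y the toolpath is (16.66,140.13) → (22.86,140.13) → (22.86,62.30) → (16.66,62.30) → (16.66,140.13), returning to the start.

Shape 3 is a regular polygon drawn with `<path>`. Its stroke #000000 means engrave at S243, F2739. After flipping Y the toolpath is (89.73,88.58) → (99.27,86.12) → (104.28,77.63) → (101.82,68.09) → (93.33,63.08) → (83.79,65.54) → (78.78,74.03) → (81.24,83.57) → (89.73,88.58), returning to the start.

Shape 4 is a regular polygon drawn with `<path>`. Its stroke #008000 means score at S562, F1895. After flipping Y the toolpath is (36.54,14.77) → (31.01,15.79) → (28.37,20.75) → (30.59,25.92) → (36.02,27.39) → (40.56,24.07) → (40.79,18.45) → (36.54,14.77), returning to the start.

Shape 5 is a open polyline drawn with `<polyline>`. Its stroke #000000 means engrave at S243, F2739. After flipping Y the toolpath is (25.54,108.74) → (103.27,106.48) → (41.69,118.31) → (20.42,82.13) → (43.05,24.71) → (85.19,98.22).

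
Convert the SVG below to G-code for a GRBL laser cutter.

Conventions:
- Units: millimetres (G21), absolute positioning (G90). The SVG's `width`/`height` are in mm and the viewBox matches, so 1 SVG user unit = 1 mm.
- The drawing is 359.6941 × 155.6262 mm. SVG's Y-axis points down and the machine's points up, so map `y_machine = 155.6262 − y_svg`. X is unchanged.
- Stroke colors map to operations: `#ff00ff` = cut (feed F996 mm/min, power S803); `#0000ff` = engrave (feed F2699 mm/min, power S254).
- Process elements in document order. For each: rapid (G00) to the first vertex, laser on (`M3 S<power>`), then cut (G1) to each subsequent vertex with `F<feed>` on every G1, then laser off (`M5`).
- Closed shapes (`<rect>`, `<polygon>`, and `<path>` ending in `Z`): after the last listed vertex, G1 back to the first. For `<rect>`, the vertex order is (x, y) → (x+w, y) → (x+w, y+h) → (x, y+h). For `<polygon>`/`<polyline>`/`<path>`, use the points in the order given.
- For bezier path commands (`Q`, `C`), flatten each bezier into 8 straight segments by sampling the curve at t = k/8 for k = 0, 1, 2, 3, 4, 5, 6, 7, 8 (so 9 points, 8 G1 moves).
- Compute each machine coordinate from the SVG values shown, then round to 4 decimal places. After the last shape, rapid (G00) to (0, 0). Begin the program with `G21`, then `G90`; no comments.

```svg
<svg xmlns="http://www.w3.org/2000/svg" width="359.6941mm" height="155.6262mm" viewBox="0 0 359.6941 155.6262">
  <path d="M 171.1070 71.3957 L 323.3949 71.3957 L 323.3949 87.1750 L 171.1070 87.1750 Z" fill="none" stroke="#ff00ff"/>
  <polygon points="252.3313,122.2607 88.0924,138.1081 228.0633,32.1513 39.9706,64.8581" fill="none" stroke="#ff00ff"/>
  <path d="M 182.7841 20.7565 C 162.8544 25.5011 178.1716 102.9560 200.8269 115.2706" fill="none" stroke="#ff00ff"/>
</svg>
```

G21
G90
G00 X171.1070 Y84.2305
M3 S803
G1 X323.3949 Y84.2305 F996
G1 X323.3949 Y68.4512 F996
G1 X171.1070 Y68.4512 F996
G1 X171.1070 Y84.2305 F996
M5
G00 X252.3313 Y33.3655
M3 S803
G1 X88.0924 Y17.5181 F996
G1 X228.0633 Y123.4749 F996
G1 X39.9706 Y90.7681 F996
G1 X252.3313 Y33.3655 F996
M5
G00 X182.7841 Y134.8697
M3 S803
G1 X176.9082 Y129.9514 F996
G1 X174.0095 Y119.8320 F996
G1 X173.7612 Y106.1268 F996
G1 X175.8361 Y90.4514 F996
G1 X179.9072 Y74.4211 F996
G1 X185.6474 Y59.6514 F996
G1 X192.7296 Y47.7578 F996
G1 X200.8269 Y40.3556 F996
M5
G00 X0.0000 Y0.0000

1 u = 1 mm; y_m = 155.6262 − y.

[1] `<path>` rectangle, #ff00ff→cut S803 F996: (171.1070,84.2305) → (323.3949,84.2305) → (323.3949,68.4512) → (171.1070,68.4512) → (171.1070,84.2305) (closed)

[2] `<polygon>` closed polygon, #ff00ff→cut S803 F996: (252.3313,33.3655) → (88.0924,17.5181) → (228.0633,123.4749) → (39.9706,90.7681) → (252.3313,33.3655) (closed)

[3] `<path>` cubic bezier, #ff00ff→cut S803 F996: (182.7841,134.8697) → (176.9082,129.9514) → (174.0095,119.8320) → (173.7612,106.1268) → (175.8361,90.4514) → (179.9072,74.4211) → (185.6474,59.6514) → (192.7296,47.7578) → (200.8269,40.3556)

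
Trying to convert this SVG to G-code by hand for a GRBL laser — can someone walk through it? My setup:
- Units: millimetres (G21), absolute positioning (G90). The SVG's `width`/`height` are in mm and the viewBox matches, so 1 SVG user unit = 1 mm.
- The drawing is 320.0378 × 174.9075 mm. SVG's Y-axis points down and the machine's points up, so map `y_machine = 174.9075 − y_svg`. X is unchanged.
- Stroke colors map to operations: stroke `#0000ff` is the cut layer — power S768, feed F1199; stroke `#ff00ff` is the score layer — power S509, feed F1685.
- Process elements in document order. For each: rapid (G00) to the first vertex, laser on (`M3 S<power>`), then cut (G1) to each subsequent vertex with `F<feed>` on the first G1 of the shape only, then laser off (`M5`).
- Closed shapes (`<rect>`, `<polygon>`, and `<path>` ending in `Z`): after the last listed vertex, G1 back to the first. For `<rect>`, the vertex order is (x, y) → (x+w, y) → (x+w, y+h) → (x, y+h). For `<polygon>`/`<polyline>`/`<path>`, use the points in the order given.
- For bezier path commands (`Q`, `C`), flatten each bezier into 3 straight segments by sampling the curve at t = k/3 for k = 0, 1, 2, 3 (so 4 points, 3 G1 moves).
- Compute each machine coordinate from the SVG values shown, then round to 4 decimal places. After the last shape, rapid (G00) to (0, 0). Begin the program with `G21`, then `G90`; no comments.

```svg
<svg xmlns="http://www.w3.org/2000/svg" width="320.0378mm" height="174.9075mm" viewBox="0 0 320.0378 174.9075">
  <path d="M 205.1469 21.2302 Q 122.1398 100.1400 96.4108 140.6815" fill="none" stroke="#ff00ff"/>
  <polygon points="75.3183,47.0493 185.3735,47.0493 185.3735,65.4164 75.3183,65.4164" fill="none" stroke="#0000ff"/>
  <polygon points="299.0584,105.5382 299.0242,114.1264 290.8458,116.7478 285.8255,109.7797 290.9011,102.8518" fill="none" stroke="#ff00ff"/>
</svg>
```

G21
G90
G00 X205.1469 Y153.6773
M3 S509
G1 X156.1731 Y105.3339 F1685
G1 X119.9277 Y65.5168
G1 X96.4108 Y34.2260
M5
G00 X75.3183 Y127.8582
M3 S768
G1 X185.3735 Y127.8582 F1199
G1 X185.3735 Y109.4911
G1 X75.3183 Y109.4911
G1 X75.3183 Y127.8582
M5
G00 X299.0584 Y69.3693
M3 S509
G1 X299.0242 Y60.7811 F1685
G1 X290.8458 Y58.1597
G1 X285.8255 Y65.1278
G1 X290.9011 Y72.0557
G1 X299.0584 Y69.3693
M5
G00 X0.0000 Y0.0000

1 u = 1 mm; y_m = 174.9075 − y.

[1] `<path>` quadratic bezier, #ff00ff→score S509 F1685: (205.1469,153.6773) → (156.1731,105.3339) → (119.9277,65.5168) → (96.4108,34.2260)

[2] `<polygon>` rectangle, #0000ff→cut S768 F1199: (75.3183,127.8582) → (185.3735,127.8582) → (185.3735,109.4911) → (75.3183,109.4911) → (75.3183,127.8582) (closed)

[3] `<polygon>` regular polygon, #ff00ff→score S509 F1685: (299.0584,69.3693) → (299.0242,60.7811) → (290.8458,58.1597) → (285.8255,65.1278) → (290.9011,72.0557) → (299.0584,69.3693) (closed)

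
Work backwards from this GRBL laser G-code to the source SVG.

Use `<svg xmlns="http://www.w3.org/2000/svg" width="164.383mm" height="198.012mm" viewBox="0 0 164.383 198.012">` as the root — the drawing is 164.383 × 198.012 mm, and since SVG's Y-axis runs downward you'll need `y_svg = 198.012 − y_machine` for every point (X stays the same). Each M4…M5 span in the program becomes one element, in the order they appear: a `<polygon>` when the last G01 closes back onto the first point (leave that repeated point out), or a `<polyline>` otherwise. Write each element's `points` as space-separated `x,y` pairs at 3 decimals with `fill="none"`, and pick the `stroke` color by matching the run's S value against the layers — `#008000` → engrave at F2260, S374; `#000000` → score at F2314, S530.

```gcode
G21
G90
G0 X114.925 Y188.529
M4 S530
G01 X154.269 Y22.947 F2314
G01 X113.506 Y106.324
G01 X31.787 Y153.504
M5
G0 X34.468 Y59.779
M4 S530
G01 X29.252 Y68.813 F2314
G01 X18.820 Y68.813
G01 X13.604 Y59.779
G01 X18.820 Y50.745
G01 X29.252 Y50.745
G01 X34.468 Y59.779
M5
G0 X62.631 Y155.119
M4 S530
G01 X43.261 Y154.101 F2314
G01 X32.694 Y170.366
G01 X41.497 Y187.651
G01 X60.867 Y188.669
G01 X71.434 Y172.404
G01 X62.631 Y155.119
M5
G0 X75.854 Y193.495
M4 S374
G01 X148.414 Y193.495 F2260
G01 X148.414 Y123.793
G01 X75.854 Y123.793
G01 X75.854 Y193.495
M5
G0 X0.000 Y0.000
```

Each laser-on run becomes one SVG element. Flip Y back into SVG space with y_svg = 198.012 − y_machine.

Run 1: power S530 maps to stroke `#000000` (score). The run is open, so emit a `<polyline>` with points (Y-flipped): 114.925,9.483 154.269,175.065 113.506,91.688 31.787,44.508.

Run 2: S530 ⇒ score layer `#000000`. The run returns to its start, so emit a `<polygon>` with points (Y-flipped): 34.468,138.233 29.252,129.199 18.820,129.199 13.604,138.233 18.820,147.267 29.252,147.267.

Run 3: the run's S530 means `#000000` (score). The run returns to its start, so emit a `<polygon>` with points (Y-flipped): 62.631,42.893 43.261,43.911 32.694,27.646 41.497,10.361 60.867,9.343 71.434,25.608.

Run 4: S374 ⇒ engrave layer `#008000`. The run returns to its start, so emit a `<polygon>` with points (Y-flipped): 75.854,4.517 148.414,4.517 148.414,74.219 75.854,74.219.

<svg xmlns="http://www.w3.org/2000/svg" width="164.383mm" height="198.012mm" viewBox="0 0 164.383 198.012">
  <polyline points="114.925,9.483 154.269,175.065 113.506,91.688 31.787,44.508" fill="none" stroke="#000000"/>
  <polygon points="34.468,138.233 29.252,129.199 18.820,129.199 13.604,138.233 18.820,147.267 29.252,147.267" fill="none" stroke="#000000"/>
  <polygon points="62.631,42.893 43.261,43.911 32.694,27.646 41.497,10.361 60.867,9.343 71.434,25.608" fill="none" stroke="#000000"/>
  <polygon points="75.854,4.517 148.414,4.517 148.414,74.219 75.854,74.219" fill="none" stroke="#008000"/>
</svg>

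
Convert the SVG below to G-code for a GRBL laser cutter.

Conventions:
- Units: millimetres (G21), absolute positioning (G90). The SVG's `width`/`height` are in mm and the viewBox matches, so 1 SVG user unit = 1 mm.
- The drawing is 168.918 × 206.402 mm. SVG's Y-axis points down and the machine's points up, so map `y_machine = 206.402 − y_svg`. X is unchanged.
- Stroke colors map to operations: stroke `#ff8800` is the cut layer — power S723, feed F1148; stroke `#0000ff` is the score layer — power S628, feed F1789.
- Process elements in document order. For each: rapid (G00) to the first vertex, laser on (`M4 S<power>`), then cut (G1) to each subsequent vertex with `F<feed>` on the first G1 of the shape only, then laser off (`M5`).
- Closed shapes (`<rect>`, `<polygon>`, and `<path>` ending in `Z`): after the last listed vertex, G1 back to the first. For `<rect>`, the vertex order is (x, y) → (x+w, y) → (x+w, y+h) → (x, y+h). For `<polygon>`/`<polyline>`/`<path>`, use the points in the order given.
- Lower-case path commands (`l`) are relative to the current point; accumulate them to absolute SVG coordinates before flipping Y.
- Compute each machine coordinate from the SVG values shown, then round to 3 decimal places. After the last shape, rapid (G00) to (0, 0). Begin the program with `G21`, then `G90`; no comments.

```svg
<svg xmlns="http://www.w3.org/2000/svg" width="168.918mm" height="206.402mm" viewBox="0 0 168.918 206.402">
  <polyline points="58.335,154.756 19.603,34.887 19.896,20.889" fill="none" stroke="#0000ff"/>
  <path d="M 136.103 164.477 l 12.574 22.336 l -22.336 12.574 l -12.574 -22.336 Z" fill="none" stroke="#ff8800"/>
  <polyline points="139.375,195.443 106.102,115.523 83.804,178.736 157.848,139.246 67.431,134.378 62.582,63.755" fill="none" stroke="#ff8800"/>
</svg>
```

G21
G90
G00 X58.335 Y51.646
M4 S628
G1 X19.603 Y171.515 F1789
G1 X19.896 Y185.513
M5
G00 X136.103 Y41.925
M4 S723
G1 X148.677 Y19.589 F1148
G1 X126.341 Y7.015
G1 X113.767 Y29.351
G1 X136.103 Y41.925
M5
G00 X139.375 Y10.959
M4 S723
G1 X106.102 Y90.879 F1148
G1 X83.804 Y27.666
G1 X157.848 Y67.156
G1 X67.431 Y72.024
G1 X62.582 Y142.647
M5
G00 X0.000 Y0.000

viewBox `0 0 168.918 206.402` with mm width/height → 1 unit = 1 mm. Flip: y_m = 206.402 − y_svg.

**Shape 1** — `<polyline>` open polyline, stroke `#0000ff` → score (S628, F1789). Machine vertices: (58.335,51.646) → (19.603,171.515) → (19.896,185.513). Open path.

**Shape 2** — `<path>` regular polygon, stroke `#ff8800` → cut (S723, F1148). Machine vertices: (136.103,41.925) → (148.677,19.589) → (126.341,7.015) → (113.767,29.351) → (136.103,41.925). Closed: final G1 returns to the first vertex.

**Shape 3** — `<polyline>` open polyline, stroke `#ff8800` → cut (S723, F1148). Machine vertices: (139.375,10.959) → (106.102,90.879) → (83.804,27.666) → (157.848,67.156) → (67.431,72.024) → (62.582,142.647). Open path.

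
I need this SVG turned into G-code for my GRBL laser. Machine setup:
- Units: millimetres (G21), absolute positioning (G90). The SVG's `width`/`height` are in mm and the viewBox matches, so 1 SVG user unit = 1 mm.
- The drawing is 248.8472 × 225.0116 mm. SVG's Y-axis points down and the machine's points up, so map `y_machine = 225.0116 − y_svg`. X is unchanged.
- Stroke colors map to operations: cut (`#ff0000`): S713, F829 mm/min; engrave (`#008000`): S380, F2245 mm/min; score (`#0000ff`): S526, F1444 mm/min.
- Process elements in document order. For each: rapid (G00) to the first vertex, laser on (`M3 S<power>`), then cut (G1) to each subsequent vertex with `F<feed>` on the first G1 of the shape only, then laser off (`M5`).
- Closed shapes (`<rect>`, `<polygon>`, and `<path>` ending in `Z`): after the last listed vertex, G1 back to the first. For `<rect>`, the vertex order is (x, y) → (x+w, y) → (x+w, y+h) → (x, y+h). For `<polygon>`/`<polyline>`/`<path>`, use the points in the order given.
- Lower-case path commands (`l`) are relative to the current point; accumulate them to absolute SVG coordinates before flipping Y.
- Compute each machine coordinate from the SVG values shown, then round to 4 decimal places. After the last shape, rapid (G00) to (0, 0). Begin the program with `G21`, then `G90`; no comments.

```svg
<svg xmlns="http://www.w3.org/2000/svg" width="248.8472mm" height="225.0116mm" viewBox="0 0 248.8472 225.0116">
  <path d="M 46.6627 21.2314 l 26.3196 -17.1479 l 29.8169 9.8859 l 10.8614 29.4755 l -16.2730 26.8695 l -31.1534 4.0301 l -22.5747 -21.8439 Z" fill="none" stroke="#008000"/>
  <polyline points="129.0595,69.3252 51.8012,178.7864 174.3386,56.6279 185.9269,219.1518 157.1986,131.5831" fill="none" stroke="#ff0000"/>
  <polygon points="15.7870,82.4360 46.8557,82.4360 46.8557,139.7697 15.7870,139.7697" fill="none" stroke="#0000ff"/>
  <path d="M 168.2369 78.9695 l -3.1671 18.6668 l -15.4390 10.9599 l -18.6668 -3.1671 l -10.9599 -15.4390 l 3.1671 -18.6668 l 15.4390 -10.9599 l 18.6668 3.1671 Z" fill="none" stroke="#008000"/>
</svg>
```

viewBox `0 0 248.8472 225.0116` with mm width/height → 1 unit = 1 mm. Flip: y_m = 225.0116 − y_svg.

**Shape 1** — `<path>` regular polygon, stroke `#008000` → engrave (S380, F2245). Machine vertices: (46.6627,203.7802) → (72.9823,220.9281) → (102.7992,211.0422) → (113.6606,181.5667) → (97.3876,154.6972) → (66.2342,150.6671) → (43.6595,172.5110) → (46.6627,203.7802). Closed: final G1 returns to the first vertex.

**Shape 2** — `<polyline>` open polyline, stroke `#ff0000` → cut (S713, F829). Machine vertices: (129.0595,155.6864) → (51.8012,46.2252) → (174.3386,168.3837) → (185.9269,5.8598) → (157.1986,93.4285). Open path.

**Shape 3** — `<polygon>` rectangle, stroke `#0000ff` → score (S526, F1444). Machine vertices: (15.7870,142.5756) → (46.8557,142.5756) → (46.8557,85.2419) → (15.7870,85.2419) → (15.7870,142.5756). Closed: final G1 returns to the first vertex.

**Shape 4** — `<path>` regular polygon, stroke `#008000` → engrave (S380, F2245). Machine vertices: (168.2369,146.0421) → (165.0698,127.3753) → (149.6308,116.4154) → (130.9640,119.5825) → (120.0041,135.0215) → (123.1712,153.6883) → (138.6102,164.6482) → (157.2770,161.4811) → (168.2369,146.0421). Closed: final G1 returns to the first vertex.

G21
G90
G00 X46.6627 Y203.7802
M3 S380
G1 X72.9823 Y220.9281 F2245
G1 X102.7992 Y211.0422
G1 X113.6606 Y181.5667
G1 X97.3876 Y154.6972
G1 X66.2342 Y150.6671
G1 X43.6595 Y172.5110
G1 X46.6627 Y203.7802
M5
G00 X129.0595 Y155.6864
M3 S713
G1 X51.8012 Y46.2252 F829
G1 X174.3386 Y168.3837
G1 X185.9269 Y5.8598
G1 X157.1986 Y93.4285
M5
G00 X15.7870 Y142.5756
M3 S526
G1 X46.8557 Y142.5756 F1444
G1 X46.8557 Y85.2419
G1 X15.7870 Y85.2419
G1 X15.7870 Y142.5756
M5
G00 X168.2369 Y146.0421
M3 S380
G1 X165.0698 Y127.3753 F2245
G1 X149.6308 Y116.4154
G1 X130.9640 Y119.5825
G1 X120.0041 Y135.0215
G1 X123.1712 Y153.6883
G1 X138.6102 Y164.6482
G1 X157.2770 Y161.4811
G1 X168.2369 Y146.0421
M5
G00 X0.0000 Y0.0000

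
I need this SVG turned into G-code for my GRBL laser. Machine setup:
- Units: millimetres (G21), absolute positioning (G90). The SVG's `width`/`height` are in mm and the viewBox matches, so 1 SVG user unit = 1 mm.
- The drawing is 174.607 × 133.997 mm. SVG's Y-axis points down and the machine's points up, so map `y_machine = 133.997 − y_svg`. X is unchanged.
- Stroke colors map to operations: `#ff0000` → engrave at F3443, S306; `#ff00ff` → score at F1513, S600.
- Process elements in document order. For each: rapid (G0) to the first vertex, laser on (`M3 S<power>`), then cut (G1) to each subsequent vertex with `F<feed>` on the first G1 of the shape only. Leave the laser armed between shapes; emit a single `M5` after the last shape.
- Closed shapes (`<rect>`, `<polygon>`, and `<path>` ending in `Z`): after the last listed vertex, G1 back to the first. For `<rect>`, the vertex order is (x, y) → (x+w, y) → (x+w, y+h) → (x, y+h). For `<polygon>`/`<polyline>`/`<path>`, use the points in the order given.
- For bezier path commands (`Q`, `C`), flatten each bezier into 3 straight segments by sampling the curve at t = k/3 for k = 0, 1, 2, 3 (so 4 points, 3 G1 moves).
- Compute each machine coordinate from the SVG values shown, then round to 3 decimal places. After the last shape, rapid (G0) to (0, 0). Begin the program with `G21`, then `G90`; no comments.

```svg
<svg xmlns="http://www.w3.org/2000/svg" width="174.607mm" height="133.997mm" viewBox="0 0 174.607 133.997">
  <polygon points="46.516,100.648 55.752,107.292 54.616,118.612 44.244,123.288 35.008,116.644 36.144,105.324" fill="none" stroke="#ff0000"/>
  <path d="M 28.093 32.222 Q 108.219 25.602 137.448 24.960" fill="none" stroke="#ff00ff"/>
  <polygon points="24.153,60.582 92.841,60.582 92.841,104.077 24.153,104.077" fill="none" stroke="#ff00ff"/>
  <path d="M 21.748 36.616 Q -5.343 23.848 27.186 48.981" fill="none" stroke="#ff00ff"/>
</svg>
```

1 u = 1 mm; y_m = 133.997 − y.

[1] `<polygon>` regular polygon, #ff0000→engrave S306 F3443: (46.516,33.349) → (55.752,26.705) → (54.616,15.385) → (44.244,10.709) → (35.008,17.353) → (36.144,28.673) → (46.516,33.349) (closed)

[2] `<path>` quadratic bezier, #ff00ff→score S600 F1513: (28.093,101.775) → (75.855,105.524) → (112.307,107.945) → (137.448,109.037)

[3] `<polygon>` rectangle, #ff00ff→score S600 F1513: (24.153,73.415) → (92.841,73.415) → (92.841,29.920) → (24.153,29.920) → (24.153,73.415) (closed)

[4] `<path>` quadratic bezier, #ff00ff→score S600 F1513: (21.748,97.381) → (10.312,101.682) → (12.124,97.560) → (27.186,85.016)

G21
G90
G0 X46.516 Y33.349
M3 S306
G1 X55.752 Y26.705 F3443
G1 X54.616 Y15.385
G1 X44.244 Y10.709
G1 X35.008 Y17.353
G1 X36.144 Y28.673
G1 X46.516 Y33.349
G0 X28.093 Y101.775
M3 S600
G1 X75.855 Y105.524 F1513
G1 X112.307 Y107.945
G1 X137.448 Y109.037
G0 X24.153 Y73.415
M3 S600
G1 X92.841 Y73.415 F1513
G1 X92.841 Y29.920
G1 X24.153 Y29.920
G1 X24.153 Y73.415
G0 X21.748 Y97.381
M3 S600
G1 X10.312 Y101.682 F1513
G1 X12.124 Y97.560
G1 X27.186 Y85.016
M5
G0 X0.000 Y0.000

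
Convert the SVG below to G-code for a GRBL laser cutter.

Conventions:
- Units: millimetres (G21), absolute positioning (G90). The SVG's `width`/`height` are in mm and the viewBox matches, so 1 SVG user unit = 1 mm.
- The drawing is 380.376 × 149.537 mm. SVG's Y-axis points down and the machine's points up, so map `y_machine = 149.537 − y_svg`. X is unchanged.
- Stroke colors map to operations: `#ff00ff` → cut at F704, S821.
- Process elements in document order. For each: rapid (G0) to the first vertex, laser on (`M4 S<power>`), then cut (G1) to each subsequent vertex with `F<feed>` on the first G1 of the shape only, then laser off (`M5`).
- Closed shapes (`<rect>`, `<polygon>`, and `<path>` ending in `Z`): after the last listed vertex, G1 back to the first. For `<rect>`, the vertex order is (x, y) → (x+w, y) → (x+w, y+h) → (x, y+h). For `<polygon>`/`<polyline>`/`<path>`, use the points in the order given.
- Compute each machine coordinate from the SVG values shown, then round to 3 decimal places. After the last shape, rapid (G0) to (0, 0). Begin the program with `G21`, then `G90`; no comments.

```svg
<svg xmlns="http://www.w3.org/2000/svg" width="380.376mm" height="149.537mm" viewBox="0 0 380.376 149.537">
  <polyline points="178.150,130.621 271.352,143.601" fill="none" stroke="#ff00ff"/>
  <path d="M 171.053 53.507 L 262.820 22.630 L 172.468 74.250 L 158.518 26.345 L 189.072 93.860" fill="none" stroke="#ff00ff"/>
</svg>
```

G21
G90
G0 X178.150 Y18.916
M4 S821
G1 X271.352 Y5.936 F704
M5
G0 X171.053 Y96.030
M4 S821
G1 X262.820 Y126.907 F704
G1 X172.468 Y75.287
G1 X158.518 Y123.192
G1 X189.072 Y55.677
M5
G0 X0.000 Y0.000

1 u = 1 mm; y_m = 149.537 − y.

[1] `<polyline>` line segment, #ff00ff→cut S821 F704: (178.150,18.916) → (271.352,5.936)

[2] `<path>` open polyline, #ff00ff→cut S821 F704: (171.053,96.030) → (262.820,126.907) → (172.468,75.287) → (158.518,123.192) → (189.072,55.677)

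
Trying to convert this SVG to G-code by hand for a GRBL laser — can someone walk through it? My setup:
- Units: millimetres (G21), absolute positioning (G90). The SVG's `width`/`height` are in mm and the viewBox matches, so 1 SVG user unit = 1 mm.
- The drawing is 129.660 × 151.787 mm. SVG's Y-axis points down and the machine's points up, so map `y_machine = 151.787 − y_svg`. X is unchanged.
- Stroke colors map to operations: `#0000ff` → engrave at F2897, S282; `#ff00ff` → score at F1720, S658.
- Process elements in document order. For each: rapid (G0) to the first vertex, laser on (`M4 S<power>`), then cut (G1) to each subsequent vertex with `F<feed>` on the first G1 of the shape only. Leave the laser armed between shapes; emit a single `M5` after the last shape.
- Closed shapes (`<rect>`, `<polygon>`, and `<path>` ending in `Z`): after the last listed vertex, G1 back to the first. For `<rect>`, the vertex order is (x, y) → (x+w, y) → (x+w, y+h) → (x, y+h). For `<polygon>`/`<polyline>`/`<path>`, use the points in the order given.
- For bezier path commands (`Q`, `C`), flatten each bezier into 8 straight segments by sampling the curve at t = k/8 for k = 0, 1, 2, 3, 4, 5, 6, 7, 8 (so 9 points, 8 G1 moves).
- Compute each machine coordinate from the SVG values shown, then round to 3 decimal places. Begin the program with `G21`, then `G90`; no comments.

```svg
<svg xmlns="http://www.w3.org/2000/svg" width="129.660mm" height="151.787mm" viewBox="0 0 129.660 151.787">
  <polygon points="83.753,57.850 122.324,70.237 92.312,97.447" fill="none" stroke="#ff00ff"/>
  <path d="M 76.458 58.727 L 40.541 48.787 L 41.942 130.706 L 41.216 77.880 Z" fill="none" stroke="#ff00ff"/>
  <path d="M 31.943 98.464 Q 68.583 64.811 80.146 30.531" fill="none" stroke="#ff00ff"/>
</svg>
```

G21
G90
G0 X83.753 Y93.937
M4 S658
G1 X122.324 Y81.550 F1720
G1 X92.312 Y54.340
G1 X83.753 Y93.937
G0 X76.458 Y93.060
M4 S658
G1 X40.541 Y103.000 F1720
G1 X41.942 Y21.081
G1 X41.216 Y73.907
G1 X76.458 Y93.060
G0 X31.943 Y53.323
M4 S658
G1 X40.711 Y61.746 F1720
G1 X48.696 Y70.189
G1 X55.897 Y78.651
G1 X62.314 Y87.133
G1 X67.947 Y95.634
G1 X72.797 Y104.155
G1 X76.863 Y112.696
G1 X80.146 Y121.256
M5

1 u = 1 mm; y_m = 151.787 − y.

[1] `<polygon>` regular polygon, #ff00ff→score S658 F1720: (83.753,93.937) → (122.324,81.550) → (92.312,54.340) → (83.753,93.937) (closed)

[2] `<path>` closed polygon, #ff00ff→score S658 F1720: (76.458,93.060) → (40.541,103.000) → (41.942,21.081) → (41.216,73.907) → (76.458,93.060) (closed)

[3] `<path>` quadratic bezier, #ff00ff→score S658 F1720: (31.943,53.323) → (40.711,61.746) → (48.696,70.189) → (55.897,78.651) → (62.314,87.133) → (67.947,95.634) → (72.797,104.155) → (76.863,112.696) → (80.146,121.256)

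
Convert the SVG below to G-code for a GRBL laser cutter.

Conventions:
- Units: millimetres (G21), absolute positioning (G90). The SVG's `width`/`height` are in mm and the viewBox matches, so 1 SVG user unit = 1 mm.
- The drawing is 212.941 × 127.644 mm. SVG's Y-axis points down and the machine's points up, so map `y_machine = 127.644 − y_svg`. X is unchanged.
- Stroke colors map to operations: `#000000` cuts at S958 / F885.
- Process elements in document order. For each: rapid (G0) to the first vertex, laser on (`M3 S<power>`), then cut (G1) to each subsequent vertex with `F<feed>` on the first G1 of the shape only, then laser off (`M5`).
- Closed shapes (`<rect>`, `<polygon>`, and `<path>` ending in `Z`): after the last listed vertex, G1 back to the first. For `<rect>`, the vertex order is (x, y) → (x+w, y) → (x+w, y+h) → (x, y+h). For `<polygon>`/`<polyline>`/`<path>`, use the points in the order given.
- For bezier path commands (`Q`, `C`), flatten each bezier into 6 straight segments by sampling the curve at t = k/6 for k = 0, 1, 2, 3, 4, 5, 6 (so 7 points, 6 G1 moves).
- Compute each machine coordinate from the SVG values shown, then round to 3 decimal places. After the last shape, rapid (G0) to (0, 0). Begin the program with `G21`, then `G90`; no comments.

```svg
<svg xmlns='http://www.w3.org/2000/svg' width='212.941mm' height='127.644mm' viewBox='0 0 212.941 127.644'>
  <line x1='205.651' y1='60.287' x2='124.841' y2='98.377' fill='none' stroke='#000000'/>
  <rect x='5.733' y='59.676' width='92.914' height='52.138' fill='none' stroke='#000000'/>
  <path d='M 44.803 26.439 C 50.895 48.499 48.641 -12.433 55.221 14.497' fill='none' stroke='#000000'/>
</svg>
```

G21
G90
G0 X205.651 Y67.357
M3 S958
G1 X124.841 Y29.267 F885
M5
G0 X5.733 Y67.968
M3 S958
G1 X98.647 Y67.968 F885
G1 X98.647 Y15.830
G1 X5.733 Y15.830
G1 X5.733 Y67.968
M5
G0 X44.803 Y101.205
M3 S958
G1 X47.233 Y96.300 F885
G1 X48.749 Y100.481
G1 X49.829 Y109.002
G1 X50.949 Y117.118
G1 X52.588 Y120.081
G1 X55.221 Y113.147
M5
G0 X0.000 Y0.000

viewBox `0 0 212.941 127.644` with mm width/height → 1 unit = 1 mm. Flip: y_m = 127.644 − y_svg.

**Shape 1** — `<line>` line segment, stroke `#000000` → cut (S958, F885). Machine vertices: (205.651,67.357) → (124.841,29.267). Open path.

**Shape 2** — `<rect>` rectangle, stroke `#000000` → cut (S958, F885). Machine vertices: (5.733,67.968) → (98.647,67.968) → (98.647,15.830) → (5.733,15.830) → (5.733,67.968). Closed: final G1 returns to the first vertex.

**Shape 3** — `<path>` cubic bezier, stroke `#000000` → cut (S958, F885). Control points (SVG): P0=(44.803,26.439), P1=(50.895,48.499), P2=(48.641,-12.433), P3=(55.221,14.497); sampled at t=k/6. Machine vertices: (44.803,101.205) → (47.233,96.300) → (48.749,100.481) → (49.829,109.002) → (50.949,117.118) → (52.588,120.081) → (55.221,113.147). Open path.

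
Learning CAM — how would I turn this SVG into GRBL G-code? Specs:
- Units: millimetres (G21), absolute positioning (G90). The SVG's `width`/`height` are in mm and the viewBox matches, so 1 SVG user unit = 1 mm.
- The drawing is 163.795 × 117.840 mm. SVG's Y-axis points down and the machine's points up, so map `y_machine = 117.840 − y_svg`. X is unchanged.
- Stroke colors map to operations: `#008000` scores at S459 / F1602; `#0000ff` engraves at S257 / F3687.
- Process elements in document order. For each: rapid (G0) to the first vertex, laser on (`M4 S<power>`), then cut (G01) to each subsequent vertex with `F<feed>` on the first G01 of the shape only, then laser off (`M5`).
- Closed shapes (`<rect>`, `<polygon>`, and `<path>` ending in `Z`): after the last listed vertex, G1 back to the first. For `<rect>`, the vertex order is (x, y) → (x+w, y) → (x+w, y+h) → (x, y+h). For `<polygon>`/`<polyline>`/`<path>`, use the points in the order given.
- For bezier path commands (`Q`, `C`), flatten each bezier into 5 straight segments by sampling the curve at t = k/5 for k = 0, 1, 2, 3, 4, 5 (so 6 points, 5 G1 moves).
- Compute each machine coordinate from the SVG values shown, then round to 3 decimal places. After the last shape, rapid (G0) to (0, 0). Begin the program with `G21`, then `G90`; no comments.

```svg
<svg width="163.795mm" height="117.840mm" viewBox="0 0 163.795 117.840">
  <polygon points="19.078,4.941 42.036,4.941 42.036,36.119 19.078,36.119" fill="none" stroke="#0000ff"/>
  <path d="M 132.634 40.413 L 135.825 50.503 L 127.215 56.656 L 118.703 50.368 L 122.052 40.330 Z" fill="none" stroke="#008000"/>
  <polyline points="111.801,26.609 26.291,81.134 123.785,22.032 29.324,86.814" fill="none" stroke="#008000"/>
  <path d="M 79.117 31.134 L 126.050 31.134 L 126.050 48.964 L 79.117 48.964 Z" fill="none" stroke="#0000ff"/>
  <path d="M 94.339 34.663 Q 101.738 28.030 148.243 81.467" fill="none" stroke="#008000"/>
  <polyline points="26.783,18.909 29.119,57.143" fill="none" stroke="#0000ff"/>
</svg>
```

G21
G90
G0 X19.078 Y112.899
M4 S257
G01 X42.036 Y112.899 F3687
G01 X42.036 Y81.721
G01 X19.078 Y81.721
G01 X19.078 Y112.899
M5
G0 X132.634 Y77.427
M4 S459
G01 X135.825 Y67.337 F1602
G01 X127.215 Y61.184
G01 X118.703 Y67.472
G01 X122.052 Y77.510
G01 X132.634 Y77.427
M5
G0 X111.801 Y91.231
M4 S459
G01 X26.291 Y36.706 F1602
G01 X123.785 Y95.808
G01 X29.324 Y31.026
M5
G0 X79.117 Y86.706
M4 S257
G01 X126.050 Y86.706 F3687
G01 X126.050 Y68.876
G01 X79.117 Y68.876
G01 X79.117 Y86.706
M5
G0 X94.339 Y83.177
M4 S459
G01 X98.863 Y83.427 F1602
G01 X106.515 Y78.872
G01 X117.296 Y69.511
G01 X131.205 Y55.345
G01 X148.243 Y36.373
M5
G0 X26.783 Y98.931
M4 S257
G01 X29.119 Y60.697 F3687
M5
G0 X0.000 Y0.000

Since the viewBox matches the mm dimensions, user units are millimetres directly. The only transform is the Y-flip y_m = 117.840 − y_svg.

Shape 1 is a rectangle drawn with `<polygon>`. Its stroke #0000ff means engrave at S257, F3687. After flipping Y the toolpath is (19.078,112.899) → (42.036,112.899) → (42.036,81.721) → (19.078,81.721) → (19.078,112.899), returning to the start.

Shape 2 is a regular polygon drawn with `<path>`. Its stroke #008000 means score at S459, F1602. After flipping Y the toolpath is (132.634,77.427) → (135.825,67.337) → (127.215,61.184) → (118.703,67.472) → (122.052,77.510) → (132.634,77.427), returning to the start.

Shape 3 is a open polyline drawn with `<polyline>`. Its stroke #008000 means score at S459, F1602. After flipping Y the toolpath is (111.801,91.231) → (26.291,36.706) → (123.785,95.808) → (29.324,31.026).

Shape 4 is a rectangle drawn with `<path>`. Its stroke #0000ff means engrave at S257, F3687. After flipping Y the toolpath is (79.117,86.706) → (126.050,86.706) → (126.050,68.876) → (79.117,68.876) → (79.117,86.706), returning to the start.

Shape 5 is a quadratic bezier drawn with `<path>`. Its stroke #008000 means score at S459, F1602. After flipping Y the toolpath is (94.339,83.177) → (98.863,83.427) → (106.515,78.872) → (117.296,69.511) → (131.205,55.345) → (148.243,36.373).

Shape 6 is a line segment drawn with `<polyline>`. Its stroke #0000ff means engrave at S257, F3687. After flipping Y the toolpath is (26.783,98.931) → (29.119,60.697).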